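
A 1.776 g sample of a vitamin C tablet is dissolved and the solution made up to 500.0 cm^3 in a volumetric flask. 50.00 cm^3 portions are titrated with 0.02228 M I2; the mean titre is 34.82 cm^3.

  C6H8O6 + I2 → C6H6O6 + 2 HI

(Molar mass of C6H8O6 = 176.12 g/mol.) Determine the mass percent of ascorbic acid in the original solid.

n(I2) per titration = 0.03482 × 0.02228 = 7.758 × 10^-4 mol
n(C6H8O6) in each aliquot = 7.758 × 10^-4 mol (1:1 ratio)
n(C6H8O6) in the whole flask = 7.758 × 10^-4 × 500.0/50.00 = 7.758 × 10^-3 mol
mass of C6H8O6 = 7.758 × 10^-3 × 176.12 = 1.366 g
% C6H8O6 = 1.366 / 1.776 × 100 = 76.93 %

76.93 %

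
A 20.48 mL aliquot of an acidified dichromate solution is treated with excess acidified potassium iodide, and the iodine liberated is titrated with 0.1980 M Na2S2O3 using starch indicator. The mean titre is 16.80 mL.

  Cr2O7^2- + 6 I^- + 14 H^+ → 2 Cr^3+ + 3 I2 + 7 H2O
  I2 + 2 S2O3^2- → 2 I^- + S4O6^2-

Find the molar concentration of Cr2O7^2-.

0.02707 M

n(S2O3^2-) = 0.01680 × 0.1980 = 3.326 × 10^-3 mol
n(I2) = n(S2O3^2-)/2 = 1.663 × 10^-3 mol
From the 1:3 ratio, n(Cr2O7^2-) in the aliquot = 1/3 × 1.663 × 10^-3 = 5.544 × 10^-4 mol
[Cr2O7^2-] = 5.544 × 10^-4 / 0.02048 = 0.02707 mol/L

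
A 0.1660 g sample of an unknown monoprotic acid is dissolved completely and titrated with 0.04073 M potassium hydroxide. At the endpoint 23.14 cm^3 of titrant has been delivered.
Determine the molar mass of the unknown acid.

176.1 g/mol

n(KOH) = 0.02314 L × 0.04073 mol/L = 9.425 × 10^-4 mol
n(HA) = 9.425 × 10^-4 mol (1:1 ratio)
M = m / n = 0.1660 g / 9.425 × 10^-4 mol = 176.1 g/mol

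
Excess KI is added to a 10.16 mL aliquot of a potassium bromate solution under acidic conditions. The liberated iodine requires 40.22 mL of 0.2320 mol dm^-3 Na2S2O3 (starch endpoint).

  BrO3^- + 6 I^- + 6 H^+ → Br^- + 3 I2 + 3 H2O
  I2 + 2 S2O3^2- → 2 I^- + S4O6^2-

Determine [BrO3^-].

0.1531 mol/L

n(S2O3^2-) = 0.04022 × 0.2320 = 9.331 × 10^-3 mol
n(I2) = n(S2O3^2-)/2 = 4.666 × 10^-3 mol
From the 1:3 ratio, n(BrO3^-) in the aliquot = 1/3 × 4.666 × 10^-3 = 1.555 × 10^-3 mol
[BrO3^-] = 1.555 × 10^-3 / 0.01016 = 0.1531 mol/L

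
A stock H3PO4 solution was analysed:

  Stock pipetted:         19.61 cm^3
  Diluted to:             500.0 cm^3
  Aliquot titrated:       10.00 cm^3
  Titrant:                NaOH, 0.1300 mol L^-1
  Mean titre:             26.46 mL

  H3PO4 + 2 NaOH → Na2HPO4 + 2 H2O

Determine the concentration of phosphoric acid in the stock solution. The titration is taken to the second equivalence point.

n(NaOH) = 0.02646 × 0.1300 = 3.440 × 10^-3 mol
From the 1:2 ratio, n(H3PO4) in the aliquot = 1/2 × 3.440 × 10^-3 = 1.720 × 10^-3 mol
[H3PO4]_dilute = 1.720 × 10^-3 / 0.01000 = 0.1720 mol/L
Dilution factor = 500.0 / 19.61 = 25.50
[H3PO4]_stock = 0.1720 × 25.50 = 4.385 mol/L

4.385 mol/L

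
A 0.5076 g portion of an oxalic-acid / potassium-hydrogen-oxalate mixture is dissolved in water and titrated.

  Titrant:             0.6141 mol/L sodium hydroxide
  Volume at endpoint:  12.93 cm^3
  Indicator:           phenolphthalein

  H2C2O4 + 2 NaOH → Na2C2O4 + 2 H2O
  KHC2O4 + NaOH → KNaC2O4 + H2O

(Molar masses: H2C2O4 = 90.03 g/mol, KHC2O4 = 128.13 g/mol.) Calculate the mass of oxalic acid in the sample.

0.2761 g

n(NaOH) = 0.01293 × 0.6141 = 7.940 × 10^-3 mol
Let x = n(H2C2O4), y = n(KHC2O4).
Titrant: 2x + 1y = 7.940 × 10^-3;  mass: 90.03x + 128.13y = 0.5076
Solving, x = 3.067 × 10^-3 mol, y = 1.807 × 10^-3 mol
mass of H2C2O4 = 3.067 × 10^-3 × 90.03 = 0.2761 g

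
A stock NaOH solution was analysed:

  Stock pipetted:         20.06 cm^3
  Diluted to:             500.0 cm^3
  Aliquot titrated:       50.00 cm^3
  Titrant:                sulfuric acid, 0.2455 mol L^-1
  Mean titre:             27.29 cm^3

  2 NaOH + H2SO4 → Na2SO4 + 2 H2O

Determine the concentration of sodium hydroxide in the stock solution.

6.680 mol/L

n(H2SO4) = 0.02729 × 0.2455 = 6.700 × 10^-3 mol
From the 2:1 ratio, n(NaOH) in the aliquot = 2/1 × 6.700 × 10^-3 = 0.01340 mol
[NaOH]_dilute = 0.01340 / 0.05000 = 0.2680 mol/L
Dilution factor = 500.0 / 20.06 = 24.93
[NaOH]_stock = 0.2680 × 24.93 = 6.680 mol/L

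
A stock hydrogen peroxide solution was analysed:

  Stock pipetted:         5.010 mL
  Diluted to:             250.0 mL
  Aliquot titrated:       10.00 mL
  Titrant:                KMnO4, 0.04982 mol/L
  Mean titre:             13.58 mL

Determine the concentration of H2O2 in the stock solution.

2 MnO4^- + 5 H2O2 + 6 H^+ → 2 Mn^2+ + 5 O2 + 8 H2O
n(KMnO4) = 0.01358 × 0.04982 = 6.766 × 10^-4 mol
From the 5:2 ratio, n(H2O2) in the aliquot = 5/2 × 6.766 × 10^-4 = 1.691 × 10^-3 mol
[H2O2]_dilute = 1.691 × 10^-3 / 0.01000 = 0.1691 mol/L
Dilution factor = 250.0 / 5.010 = 49.90
[H2O2]_stock = 0.1691 × 49.90 = 8.440 mol/L

8.440 mol/L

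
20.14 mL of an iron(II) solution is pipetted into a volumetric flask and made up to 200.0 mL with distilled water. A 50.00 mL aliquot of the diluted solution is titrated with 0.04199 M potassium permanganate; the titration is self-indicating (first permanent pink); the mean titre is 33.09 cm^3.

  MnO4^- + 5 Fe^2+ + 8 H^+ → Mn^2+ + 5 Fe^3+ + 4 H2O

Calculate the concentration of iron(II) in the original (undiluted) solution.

n(KMnO4) = 0.03309 × 0.04199 = 1.389 × 10^-3 mol
From the 5:1 ratio, n(Fe2+) in the aliquot = 5/1 × 1.389 × 10^-3 = 6.947 × 10^-3 mol
[Fe2+]_dilute = 6.947 × 10^-3 / 0.05000 = 0.1389 mol/L
Dilution factor = 200.0 / 20.14 = 9.930
[Fe2+]_stock = 0.1389 × 9.930 = 1.380 mol/L

1.380 M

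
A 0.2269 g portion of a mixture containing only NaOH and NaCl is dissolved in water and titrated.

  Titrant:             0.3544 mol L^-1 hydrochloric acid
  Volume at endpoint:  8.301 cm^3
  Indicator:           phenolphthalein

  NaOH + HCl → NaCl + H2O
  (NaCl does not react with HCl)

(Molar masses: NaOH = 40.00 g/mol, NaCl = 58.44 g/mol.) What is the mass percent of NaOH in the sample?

51.86 %

n(HCl) = 0.008301 × 0.3544 = 2.942 × 10^-3 mol
Let x = n(NaOH), y = n(NaCl).
Titrant: 1x = 2.942 × 10^-3;  mass: 40.00x + 58.44y = 0.2269
Solving, x = 2.942 × 10^-3 mol, y = 1.869 × 10^-3 mol
mass of NaOH = 2.942 × 10^-3 × 40.00 = 0.1177 g
% NaOH = 0.1177 / 0.2269 × 100 = 51.86 %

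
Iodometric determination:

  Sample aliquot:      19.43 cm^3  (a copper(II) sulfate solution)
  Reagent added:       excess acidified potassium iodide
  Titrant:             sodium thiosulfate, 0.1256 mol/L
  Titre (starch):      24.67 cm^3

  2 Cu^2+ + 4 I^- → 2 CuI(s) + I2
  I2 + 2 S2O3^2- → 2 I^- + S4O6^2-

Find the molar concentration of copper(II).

n(S2O3^2-) = 0.02467 × 0.1256 = 3.099 × 10^-3 mol
n(I2) = n(S2O3^2-)/2 = 1.549 × 10^-3 mol
From the 2:1 ratio, n(Cu2+) in the aliquot = 2/1 × 1.549 × 10^-3 = 3.099 × 10^-3 mol
[Cu2+] = 3.099 × 10^-3 / 0.01943 = 0.1595 mol/L

0.1595 mol/L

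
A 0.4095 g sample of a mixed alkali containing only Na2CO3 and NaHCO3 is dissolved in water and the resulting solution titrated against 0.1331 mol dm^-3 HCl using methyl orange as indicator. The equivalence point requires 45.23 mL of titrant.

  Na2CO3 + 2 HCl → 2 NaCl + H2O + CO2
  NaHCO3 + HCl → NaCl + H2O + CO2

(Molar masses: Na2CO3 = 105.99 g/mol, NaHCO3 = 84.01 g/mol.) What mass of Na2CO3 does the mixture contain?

0.1645 g

n(HCl) = 0.04523 × 0.1331 = 6.020 × 10^-3 mol
Let x = n(Na2CO3), y = n(NaHCO3).
Titrant: 2x + 1y = 6.020 × 10^-3;  mass: 105.99x + 84.01y = 0.4095
Solving, x = 1.552 × 10^-3 mol, y = 2.917 × 10^-3 mol
mass of Na2CO3 = 1.552 × 10^-3 × 105.99 = 0.1645 g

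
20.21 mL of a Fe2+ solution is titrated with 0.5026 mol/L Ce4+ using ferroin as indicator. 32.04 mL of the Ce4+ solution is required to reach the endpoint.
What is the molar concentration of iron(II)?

Ce^4+ + Fe^2+ → Ce^3+ + Fe^3+
n(Ce4+) = 0.03204 L × 0.5026 mol/L = 0.01610 mol
n(Fe2+) = 0.01610 mol (1:1 mole ratio)
[Fe2+] = 0.01610 mol / 0.02021 L = 0.7968 mol/L

0.7968 mol/L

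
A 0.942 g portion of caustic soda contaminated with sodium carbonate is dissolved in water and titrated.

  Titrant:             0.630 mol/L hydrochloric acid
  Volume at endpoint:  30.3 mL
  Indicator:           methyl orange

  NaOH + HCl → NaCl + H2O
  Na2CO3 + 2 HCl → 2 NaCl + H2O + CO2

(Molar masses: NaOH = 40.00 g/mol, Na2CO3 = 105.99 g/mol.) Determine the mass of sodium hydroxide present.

0.214 g

n(HCl) = 0.0303 × 0.630 = 0.0191 mol
Let x = n(NaOH), y = n(Na2CO3).
Titrant: 1x + 2y = 0.0191;  mass: 40.00x + 105.99y = 0.942
Solving, x = 5.36 × 10^-3 mol, y = 6.87 × 10^-3 mol
mass of NaOH = 5.36 × 10^-3 × 40.00 = 0.214 g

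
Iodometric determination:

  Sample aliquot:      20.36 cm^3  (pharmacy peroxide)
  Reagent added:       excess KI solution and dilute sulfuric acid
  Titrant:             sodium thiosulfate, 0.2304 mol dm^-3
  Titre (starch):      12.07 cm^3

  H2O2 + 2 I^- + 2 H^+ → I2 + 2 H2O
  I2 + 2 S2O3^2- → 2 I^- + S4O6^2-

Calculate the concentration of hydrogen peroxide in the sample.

n(S2O3^2-) = 0.01207 × 0.2304 = 2.781 × 10^-3 mol
n(I2) = n(S2O3^2-)/2 = 1.390 × 10^-3 mol
n(H2O2) in the aliquot = 1.390 × 10^-3 mol (1:1 ratio)
[H2O2] = 1.390 × 10^-3 / 0.02036 = 0.06829 mol/L

0.06829 mol/L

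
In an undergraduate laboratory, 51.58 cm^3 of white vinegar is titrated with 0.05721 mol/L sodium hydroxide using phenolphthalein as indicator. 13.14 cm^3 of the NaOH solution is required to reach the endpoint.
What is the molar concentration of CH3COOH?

0.01457 mol/L

CH3COOH + NaOH → CH3COONa + H2O
n(NaOH) = 0.01314 L × 0.05721 mol/L = 7.517 × 10^-4 mol
n(CH3COOH) = 7.517 × 10^-4 mol (1:1 mole ratio)
[CH3COOH] = 7.517 × 10^-4 mol / 0.05158 L = 0.01457 mol/L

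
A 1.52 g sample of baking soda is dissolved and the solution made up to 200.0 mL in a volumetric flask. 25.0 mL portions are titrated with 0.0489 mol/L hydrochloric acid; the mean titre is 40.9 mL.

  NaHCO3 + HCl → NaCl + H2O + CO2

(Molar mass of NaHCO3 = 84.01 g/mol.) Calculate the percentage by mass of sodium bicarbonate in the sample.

n(HCl) per titration = 0.0409 × 0.0489 = 2.00 × 10^-3 mol
n(NaHCO3) in each aliquot = 2.00 × 10^-3 mol (1:1 ratio)
n(NaHCO3) in the whole flask = 2.00 × 10^-3 × 200.0/25.0 = 0.0160 mol
mass of NaHCO3 = 0.0160 × 84.01 = 1.34 g
% NaHCO3 = 1.34 / 1.52 × 100 = 88.4 %

88.4 %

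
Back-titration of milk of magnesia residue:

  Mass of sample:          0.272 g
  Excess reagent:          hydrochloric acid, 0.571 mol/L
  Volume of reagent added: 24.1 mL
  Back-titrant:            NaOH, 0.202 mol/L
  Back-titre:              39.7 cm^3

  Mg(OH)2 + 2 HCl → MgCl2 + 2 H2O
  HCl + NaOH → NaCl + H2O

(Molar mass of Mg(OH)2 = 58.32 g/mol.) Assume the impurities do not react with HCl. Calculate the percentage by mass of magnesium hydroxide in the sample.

n(HCl) added = 0.0241 × 0.571 = 0.0138 mol
n(NaOH) used in back-titration = 0.0397 × 0.202 = 8.02 × 10^-3 mol
n(HCl) left over = 8.02 × 10^-3 mol (1:1 ratio)
n(HCl) consumed by analyte = 0.0138 − 8.02 × 10^-3 = 5.74 × 10^-3 mol
From the 1:2 ratio, n(Mg(OH)2) = 1/2 × 5.74 × 10^-3 = 2.87 × 10^-3 mol
mass of Mg(OH)2 = 2.87 × 10^-3 × 58.32 = 0.167 g
% Mg(OH)2 = 0.167 / 0.272 × 100 = 61.6 %

61.6 %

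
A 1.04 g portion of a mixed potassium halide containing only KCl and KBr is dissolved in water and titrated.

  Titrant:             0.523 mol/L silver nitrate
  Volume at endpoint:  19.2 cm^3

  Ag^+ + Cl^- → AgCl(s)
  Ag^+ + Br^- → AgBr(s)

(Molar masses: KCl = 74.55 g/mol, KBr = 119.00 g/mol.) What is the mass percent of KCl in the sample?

25.0 %

n(AgNO3) = 0.0192 × 0.523 = 0.0100 mol
Let x = n(KCl), y = n(KBr).
Titrant: 1x + 1y = 0.0100;  mass: 74.55x + 119.00y = 1.04
Solving, x = 3.49 × 10^-3 mol, y = 6.56 × 10^-3 mol
mass of KCl = 3.49 × 10^-3 × 74.55 = 0.260 g
% KCl = 0.260 / 1.04 × 100 = 25.0 %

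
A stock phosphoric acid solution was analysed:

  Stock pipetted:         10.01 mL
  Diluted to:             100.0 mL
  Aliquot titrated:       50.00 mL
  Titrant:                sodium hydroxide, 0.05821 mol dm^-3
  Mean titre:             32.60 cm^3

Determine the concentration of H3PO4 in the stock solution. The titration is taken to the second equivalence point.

0.1896 mol/L

H3PO4 + 2 NaOH → Na2HPO4 + 2 H2O
n(NaOH) = 0.03260 × 0.05821 = 1.898 × 10^-3 mol
From the 1:2 ratio, n(H3PO4) in the aliquot = 1/2 × 1.898 × 10^-3 = 9.488 × 10^-4 mol
[H3PO4]_dilute = 9.488 × 10^-4 / 0.05000 = 0.01898 mol/L
Dilution factor = 100.0 / 10.01 = 9.990
[H3PO4]_stock = 0.01898 × 9.990 = 0.1896 mol/L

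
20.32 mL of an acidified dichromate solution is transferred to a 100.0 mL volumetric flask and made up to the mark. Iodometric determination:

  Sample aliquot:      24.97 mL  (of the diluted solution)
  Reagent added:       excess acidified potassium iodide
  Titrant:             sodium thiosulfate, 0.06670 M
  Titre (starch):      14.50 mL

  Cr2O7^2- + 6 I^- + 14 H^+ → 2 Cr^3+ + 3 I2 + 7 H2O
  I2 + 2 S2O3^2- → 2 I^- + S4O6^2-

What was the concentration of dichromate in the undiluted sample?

n(S2O3^2-) = 0.01450 × 0.06670 = 9.671 × 10^-4 mol
n(I2) = n(S2O3^2-)/2 = 4.836 × 10^-4 mol
From the 1:3 ratio, n(Cr2O7^2-) in the aliquot = 1/3 × 4.836 × 10^-4 = 1.612 × 10^-4 mol
[Cr2O7^2-]_dilute = 1.612 × 10^-4 / 0.02497 = 0.006455 mol/L
[Cr2O7^2-]_original = 0.006455 × 100.0/20.32 = 0.03177 mol/L

0.03177 M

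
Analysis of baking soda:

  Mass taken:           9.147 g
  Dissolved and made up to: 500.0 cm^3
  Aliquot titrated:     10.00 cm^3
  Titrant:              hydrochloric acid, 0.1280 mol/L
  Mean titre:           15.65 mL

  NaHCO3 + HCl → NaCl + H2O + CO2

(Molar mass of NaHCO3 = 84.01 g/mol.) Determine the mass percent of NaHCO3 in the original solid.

91.99 %

n(HCl) per titration = 0.01565 × 0.1280 = 2.003 × 10^-3 mol
n(NaHCO3) in each aliquot = 2.003 × 10^-3 mol (1:1 ratio)
n(NaHCO3) in the whole flask = 2.003 × 10^-3 × 500.0/10.00 = 0.1002 mol
mass of NaHCO3 = 0.1002 × 84.01 = 8.414 g
% NaHCO3 = 8.414 / 9.147 × 100 = 91.99 %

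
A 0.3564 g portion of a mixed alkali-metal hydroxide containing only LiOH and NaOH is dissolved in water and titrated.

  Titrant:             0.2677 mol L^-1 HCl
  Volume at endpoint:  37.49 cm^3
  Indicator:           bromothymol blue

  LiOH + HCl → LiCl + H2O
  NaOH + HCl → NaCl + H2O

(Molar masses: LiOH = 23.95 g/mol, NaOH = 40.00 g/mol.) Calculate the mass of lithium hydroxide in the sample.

0.06721 g

n(HCl) = 0.03749 × 0.2677 = 0.01004 mol
Let x = n(LiOH), y = n(NaOH).
Titrant: 1x + 1y = 0.01004;  mass: 23.95x + 40.00y = 0.3564
Solving, x = 2.806 × 10^-3 mol, y = 7.230 × 10^-3 mol
mass of LiOH = 2.806 × 10^-3 × 23.95 = 0.06721 g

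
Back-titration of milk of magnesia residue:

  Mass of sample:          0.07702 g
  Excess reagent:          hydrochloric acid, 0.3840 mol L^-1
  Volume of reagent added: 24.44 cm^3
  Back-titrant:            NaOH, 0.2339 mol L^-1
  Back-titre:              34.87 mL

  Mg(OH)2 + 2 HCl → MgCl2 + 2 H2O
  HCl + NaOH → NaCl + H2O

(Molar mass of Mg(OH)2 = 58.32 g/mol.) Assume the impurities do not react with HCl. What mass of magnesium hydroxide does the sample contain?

0.03583 g

n(HCl) added = 0.02444 × 0.3840 = 9.385 × 10^-3 mol
n(NaOH) used in back-titration = 0.03487 × 0.2339 = 8.156 × 10^-3 mol
n(HCl) left over = 8.156 × 10^-3 mol (1:1 ratio)
n(HCl) consumed by analyte = 9.385 × 10^-3 − 8.156 × 10^-3 = 1.229 × 10^-3 mol
From the 1:2 ratio, n(Mg(OH)2) = 1/2 × 1.229 × 10^-3 = 6.144 × 10^-4 mol
mass of Mg(OH)2 = 6.144 × 10^-4 × 58.32 = 0.03583 g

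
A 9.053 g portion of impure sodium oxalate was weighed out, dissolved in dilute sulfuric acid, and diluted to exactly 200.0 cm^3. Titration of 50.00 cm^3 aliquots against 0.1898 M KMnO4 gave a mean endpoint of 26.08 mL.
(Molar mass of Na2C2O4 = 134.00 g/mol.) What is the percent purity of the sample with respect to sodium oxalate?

73.27 %

2 MnO4^- + 5 C2O4^2- + 16 H^+ → 2 Mn^2+ + 10 CO2 + 8 H2O
n(KMnO4) per titration = 0.02608 × 0.1898 = 4.950 × 10^-3 mol
From the 5:2 ratio, n(Na2C2O4) in each aliquot = 5/2 × 4.950 × 10^-3 = 0.01237 mol
n(Na2C2O4) in the whole flask = 0.01237 × 200.0/50.00 = 0.04950 mol
mass of Na2C2O4 = 0.04950 × 134.00 = 6.633 g
% Na2C2O4 = 6.633 / 9.053 × 100 = 73.27 %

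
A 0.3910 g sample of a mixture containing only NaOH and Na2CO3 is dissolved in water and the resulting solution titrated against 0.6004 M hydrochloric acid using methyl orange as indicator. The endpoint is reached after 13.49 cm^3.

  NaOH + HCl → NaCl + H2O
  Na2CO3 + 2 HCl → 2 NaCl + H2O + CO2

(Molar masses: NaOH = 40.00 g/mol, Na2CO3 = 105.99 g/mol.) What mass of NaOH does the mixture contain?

0.1177 g

n(HCl) = 0.01349 × 0.6004 = 8.099 × 10^-3 mol
Let x = n(NaOH), y = n(Na2CO3).
Titrant: 1x + 2y = 8.099 × 10^-3;  mass: 40.00x + 105.99y = 0.3910
Solving, x = 2.942 × 10^-3 mol, y = 2.579 × 10^-3 mol
mass of NaOH = 2.942 × 10^-3 × 40.00 = 0.1177 g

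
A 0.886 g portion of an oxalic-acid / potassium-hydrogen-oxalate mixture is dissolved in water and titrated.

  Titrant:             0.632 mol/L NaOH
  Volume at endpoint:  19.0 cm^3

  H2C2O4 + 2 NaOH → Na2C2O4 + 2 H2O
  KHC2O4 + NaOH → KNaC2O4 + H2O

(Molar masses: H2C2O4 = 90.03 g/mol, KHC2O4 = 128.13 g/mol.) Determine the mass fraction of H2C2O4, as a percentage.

39.9 %

n(NaOH) = 0.0190 × 0.632 = 0.0120 mol
Let x = n(H2C2O4), y = n(KHC2O4).
Titrant: 2x + 1y = 0.0120;  mass: 90.03x + 128.13y = 0.886
Solving, x = 3.93 × 10^-3 mol, y = 4.16 × 10^-3 mol
mass of H2C2O4 = 3.93 × 10^-3 × 90.03 = 0.353 g
% H2C2O4 = 0.353 / 0.886 × 100 = 39.9 %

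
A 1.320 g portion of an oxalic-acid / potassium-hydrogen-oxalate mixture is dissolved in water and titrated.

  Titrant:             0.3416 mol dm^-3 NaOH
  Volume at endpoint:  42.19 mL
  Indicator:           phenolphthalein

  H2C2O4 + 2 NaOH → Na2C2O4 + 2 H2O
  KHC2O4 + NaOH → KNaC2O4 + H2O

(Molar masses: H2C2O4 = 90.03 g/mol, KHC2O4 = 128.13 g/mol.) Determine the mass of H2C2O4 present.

n(NaOH) = 0.04219 × 0.3416 = 0.01441 mol
Let x = n(H2C2O4), y = n(KHC2O4).
Titrant: 2x + 1y = 0.01441;  mass: 90.03x + 128.13y = 1.320
Solving, x = 3.168 × 10^-3 mol, y = 8.076 × 10^-3 mol
mass of H2C2O4 = 3.168 × 10^-3 × 90.03 = 0.2852 g

0.2852 g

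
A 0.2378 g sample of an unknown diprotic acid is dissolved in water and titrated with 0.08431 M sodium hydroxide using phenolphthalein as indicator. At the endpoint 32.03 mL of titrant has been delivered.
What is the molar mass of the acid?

176.1 g/mol

n(NaOH) = 0.03203 L × 0.08431 mol/L = 2.700 × 10^-3 mol
From the 1:2 ratio, n(H2A) = 1/2 × 2.700 × 10^-3 = 1.350 × 10^-3 mol
M = m / n = 0.2378 g / 1.350 × 10^-3 mol = 176.1 g/mol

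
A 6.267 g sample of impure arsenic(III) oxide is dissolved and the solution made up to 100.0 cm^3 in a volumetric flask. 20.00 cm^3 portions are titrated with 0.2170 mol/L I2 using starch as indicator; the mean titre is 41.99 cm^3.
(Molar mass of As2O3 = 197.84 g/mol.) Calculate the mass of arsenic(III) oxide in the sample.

4.507 g

As2O3 + 2 I2 + 2 H2O → As2O5 + 4 HI
n(I2) per titration = 0.04199 × 0.2170 = 9.112 × 10^-3 mol
From the 1:2 ratio, n(As2O3) in each aliquot = 1/2 × 9.112 × 10^-3 = 4.556 × 10^-3 mol
n(As2O3) in the whole flask = 4.556 × 10^-3 × 100.0/20.00 = 0.02278 mol
mass of As2O3 = 0.02278 × 197.84 = 4.507 g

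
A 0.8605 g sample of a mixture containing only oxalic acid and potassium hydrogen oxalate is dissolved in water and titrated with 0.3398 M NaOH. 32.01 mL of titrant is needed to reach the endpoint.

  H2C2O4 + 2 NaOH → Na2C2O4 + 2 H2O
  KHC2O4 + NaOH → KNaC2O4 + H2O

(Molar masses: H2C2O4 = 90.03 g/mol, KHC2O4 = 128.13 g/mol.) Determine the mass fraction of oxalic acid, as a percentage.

33.56 %

n(NaOH) = 0.03201 × 0.3398 = 0.01088 mol
Let x = n(H2C2O4), y = n(KHC2O4).
Titrant: 2x + 1y = 0.01088;  mass: 90.03x + 128.13y = 0.8605
Solving, x = 3.207 × 10^-3 mol, y = 4.462 × 10^-3 mol
mass of H2C2O4 = 3.207 × 10^-3 × 90.03 = 0.2888 g
% H2C2O4 = 0.2888 / 0.8605 × 100 = 33.56 %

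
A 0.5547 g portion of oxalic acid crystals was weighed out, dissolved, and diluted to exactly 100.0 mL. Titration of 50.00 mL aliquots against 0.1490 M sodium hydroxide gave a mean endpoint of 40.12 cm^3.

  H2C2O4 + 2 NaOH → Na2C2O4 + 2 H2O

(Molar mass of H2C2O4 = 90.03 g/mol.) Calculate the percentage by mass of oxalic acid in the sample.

97.02 %

n(NaOH) per titration = 0.04012 × 0.1490 = 5.978 × 10^-3 mol
From the 1:2 ratio, n(H2C2O4) in each aliquot = 1/2 × 5.978 × 10^-3 = 2.989 × 10^-3 mol
n(H2C2O4) in the whole flask = 2.989 × 10^-3 × 100.0/50.00 = 5.978 × 10^-3 mol
mass of H2C2O4 = 5.978 × 10^-3 × 90.03 = 0.5382 g
% H2C2O4 = 0.5382 / 0.5547 × 100 = 97.02 %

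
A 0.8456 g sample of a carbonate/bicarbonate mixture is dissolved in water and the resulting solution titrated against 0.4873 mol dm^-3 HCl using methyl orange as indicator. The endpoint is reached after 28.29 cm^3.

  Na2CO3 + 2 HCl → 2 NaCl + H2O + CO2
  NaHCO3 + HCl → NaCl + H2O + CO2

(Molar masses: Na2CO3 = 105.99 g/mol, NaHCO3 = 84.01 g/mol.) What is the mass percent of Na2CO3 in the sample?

63.15 %

n(HCl) = 0.02829 × 0.4873 = 0.01379 mol
Let x = n(Na2CO3), y = n(NaHCO3).
Titrant: 2x + 1y = 0.01379;  mass: 105.99x + 84.01y = 0.8456
Solving, x = 5.038 × 10^-3 mol, y = 3.709 × 10^-3 mol
mass of Na2CO3 = 5.038 × 10^-3 × 105.99 = 0.5340 g
% Na2CO3 = 0.5340 / 0.8456 × 100 = 63.15 %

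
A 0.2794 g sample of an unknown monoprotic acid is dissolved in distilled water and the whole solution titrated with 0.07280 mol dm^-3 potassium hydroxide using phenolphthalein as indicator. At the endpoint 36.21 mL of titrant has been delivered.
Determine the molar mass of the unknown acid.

n(KOH) = 0.03621 L × 0.07280 mol/L = 2.636 × 10^-3 mol
n(HA) = 2.636 × 10^-3 mol (1:1 ratio)
M = m / n = 0.2794 g / 2.636 × 10^-3 mol = 106.0 g/mol

106.0 g/mol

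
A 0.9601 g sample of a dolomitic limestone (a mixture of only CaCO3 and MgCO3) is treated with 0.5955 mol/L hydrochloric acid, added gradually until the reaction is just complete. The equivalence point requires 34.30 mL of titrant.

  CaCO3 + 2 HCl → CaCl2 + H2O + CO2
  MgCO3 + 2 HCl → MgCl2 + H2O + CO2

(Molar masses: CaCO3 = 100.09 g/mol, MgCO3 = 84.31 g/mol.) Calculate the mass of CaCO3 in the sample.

n(HCl) = 0.03430 × 0.5955 = 0.02043 mol
Let x = n(CaCO3), y = n(MgCO3).
Titrant: 2x + 2y = 0.02043;  mass: 100.09x + 84.31y = 0.9601
Solving, x = 6.277 × 10^-3 mol, y = 3.935 × 10^-3 mol
mass of CaCO3 = 6.277 × 10^-3 × 100.09 = 0.6283 g

0.6283 g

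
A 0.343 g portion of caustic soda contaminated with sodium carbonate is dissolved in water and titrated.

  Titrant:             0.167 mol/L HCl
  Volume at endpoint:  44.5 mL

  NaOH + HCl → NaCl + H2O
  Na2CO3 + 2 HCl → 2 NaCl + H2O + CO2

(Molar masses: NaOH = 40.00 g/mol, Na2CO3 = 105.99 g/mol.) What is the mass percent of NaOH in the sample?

n(HCl) = 0.0445 × 0.167 = 7.43 × 10^-3 mol
Let x = n(NaOH), y = n(Na2CO3).
Titrant: 1x + 2y = 7.43 × 10^-3;  mass: 40.00x + 105.99y = 0.343
Solving, x = 3.91 × 10^-3 mol, y = 1.76 × 10^-3 mol
mass of NaOH = 3.91 × 10^-3 × 40.00 = 0.156 g
% NaOH = 0.156 / 0.343 × 100 = 45.6 %

45.6 %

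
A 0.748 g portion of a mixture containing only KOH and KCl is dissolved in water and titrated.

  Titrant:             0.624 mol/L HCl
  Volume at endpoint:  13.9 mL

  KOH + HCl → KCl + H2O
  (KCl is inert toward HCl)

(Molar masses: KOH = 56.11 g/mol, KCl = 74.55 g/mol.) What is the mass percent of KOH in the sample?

n(HCl) = 0.0139 × 0.624 = 8.67 × 10^-3 mol
Let x = n(KOH), y = n(KCl).
Titrant: 1x = 8.67 × 10^-3;  mass: 56.11x + 74.55y = 0.748
Solving, x = 8.67 × 10^-3 mol, y = 3.51 × 10^-3 mol
mass of KOH = 8.67 × 10^-3 × 56.11 = 0.487 g
% KOH = 0.487 / 0.748 × 100 = 65.1 %

65.1 %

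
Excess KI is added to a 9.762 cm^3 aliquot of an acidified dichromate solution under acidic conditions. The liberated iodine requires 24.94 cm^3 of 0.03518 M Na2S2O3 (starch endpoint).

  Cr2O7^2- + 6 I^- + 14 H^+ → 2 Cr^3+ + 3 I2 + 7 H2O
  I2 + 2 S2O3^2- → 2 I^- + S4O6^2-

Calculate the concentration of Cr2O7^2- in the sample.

n(S2O3^2-) = 0.02494 × 0.03518 = 8.774 × 10^-4 mol
n(I2) = n(S2O3^2-)/2 = 4.387 × 10^-4 mol
From the 1:3 ratio, n(Cr2O7^2-) in the aliquot = 1/3 × 4.387 × 10^-4 = 1.462 × 10^-4 mol
[Cr2O7^2-] = 1.462 × 10^-4 / 0.009762 = 0.01498 mol/L

0.01498 M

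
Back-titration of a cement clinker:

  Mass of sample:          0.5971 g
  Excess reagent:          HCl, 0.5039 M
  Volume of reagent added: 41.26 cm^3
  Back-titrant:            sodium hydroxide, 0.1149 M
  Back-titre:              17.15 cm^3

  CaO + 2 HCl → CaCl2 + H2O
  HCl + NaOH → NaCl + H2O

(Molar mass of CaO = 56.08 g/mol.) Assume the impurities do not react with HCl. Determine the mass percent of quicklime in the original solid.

n(HCl) added = 0.04126 × 0.5039 = 0.02079 mol
n(NaOH) used in back-titration = 0.01715 × 0.1149 = 1.971 × 10^-3 mol
n(HCl) left over = 1.971 × 10^-3 mol (1:1 ratio)
n(HCl) consumed by analyte = 0.02079 − 1.971 × 10^-3 = 0.01882 mol
From the 1:2 ratio, n(CaO) = 1/2 × 0.01882 = 9.410 × 10^-3 mol
mass of CaO = 9.410 × 10^-3 × 56.08 = 0.5277 g
% CaO = 0.5277 / 0.5971 × 100 = 88.38 %

88.38 %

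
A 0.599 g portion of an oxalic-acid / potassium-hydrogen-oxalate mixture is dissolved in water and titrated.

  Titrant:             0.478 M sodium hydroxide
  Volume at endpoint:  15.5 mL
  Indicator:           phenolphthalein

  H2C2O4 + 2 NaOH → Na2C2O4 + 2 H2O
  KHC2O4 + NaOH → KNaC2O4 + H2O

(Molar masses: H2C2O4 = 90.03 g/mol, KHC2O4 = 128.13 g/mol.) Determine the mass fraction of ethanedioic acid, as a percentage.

n(NaOH) = 0.0155 × 0.478 = 7.41 × 10^-3 mol
Let x = n(H2C2O4), y = n(KHC2O4).
Titrant: 2x + 1y = 7.41 × 10^-3;  mass: 90.03x + 128.13y = 0.599
Solving, x = 2.11 × 10^-3 mol, y = 3.19 × 10^-3 mol
mass of H2C2O4 = 2.11 × 10^-3 × 90.03 = 0.190 g
% H2C2O4 = 0.190 / 0.599 × 100 = 31.7 %

31.7 %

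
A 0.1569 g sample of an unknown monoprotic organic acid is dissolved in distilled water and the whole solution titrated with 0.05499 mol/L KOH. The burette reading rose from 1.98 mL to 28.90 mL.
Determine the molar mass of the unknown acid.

106.0 g/mol

n(KOH) = 0.02692 L × 0.05499 mol/L = 1.480 × 10^-3 mol
n(HA) = 1.480 × 10^-3 mol (1:1 ratio)
M = m / n = 0.1569 g / 1.480 × 10^-3 mol = 106.0 g/mol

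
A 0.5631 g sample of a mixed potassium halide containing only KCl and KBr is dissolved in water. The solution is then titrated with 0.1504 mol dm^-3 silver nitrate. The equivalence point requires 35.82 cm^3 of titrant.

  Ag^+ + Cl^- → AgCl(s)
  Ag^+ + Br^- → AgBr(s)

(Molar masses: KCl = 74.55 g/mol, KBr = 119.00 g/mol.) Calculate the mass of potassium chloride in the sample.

n(AgNO3) = 0.03582 × 0.1504 = 5.387 × 10^-3 mol
Let x = n(KCl), y = n(KBr).
Titrant: 1x + 1y = 5.387 × 10^-3;  mass: 74.55x + 119.00y = 0.5631
Solving, x = 1.755 × 10^-3 mol, y = 3.633 × 10^-3 mol
mass of KCl = 1.755 × 10^-3 × 74.55 = 0.1308 g

0.1308 g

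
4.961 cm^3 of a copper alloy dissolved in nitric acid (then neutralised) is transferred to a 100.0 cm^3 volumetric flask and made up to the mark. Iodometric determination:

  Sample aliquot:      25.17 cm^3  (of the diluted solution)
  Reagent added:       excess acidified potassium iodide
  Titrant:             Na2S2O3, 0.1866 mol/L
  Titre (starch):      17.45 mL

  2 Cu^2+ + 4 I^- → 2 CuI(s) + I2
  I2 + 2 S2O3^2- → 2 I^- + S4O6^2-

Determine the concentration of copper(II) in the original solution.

n(S2O3^2-) = 0.01745 × 0.1866 = 3.256 × 10^-3 mol
n(I2) = n(S2O3^2-)/2 = 1.628 × 10^-3 mol
From the 2:1 ratio, n(Cu2+) in the aliquot = 2/1 × 1.628 × 10^-3 = 3.256 × 10^-3 mol
[Cu2+]_dilute = 3.256 × 10^-3 / 0.02517 = 0.1294 mol/L
[Cu2+]_original = 0.1294 × 100.0/4.961 = 2.608 mol/L

2.608 mol/L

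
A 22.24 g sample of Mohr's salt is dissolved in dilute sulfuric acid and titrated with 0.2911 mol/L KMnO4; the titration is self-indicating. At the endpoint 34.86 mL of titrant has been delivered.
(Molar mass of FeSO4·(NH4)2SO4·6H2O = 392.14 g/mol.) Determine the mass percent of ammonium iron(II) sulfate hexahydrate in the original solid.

MnO4^- + 5 Fe^2+ + 8 H^+ → Mn^2+ + 5 Fe^3+ + 4 H2O
n(KMnO4) = 0.03486 L × 0.2911 mol/L = 0.01015 mol
From the 5:1 ratio, n(FeSO4·(NH4)2SO4·6H2O) = 5/1 × 0.01015 = 0.05074 mol
mass of FeSO4·(NH4)2SO4·6H2O = 0.05074 × 392.14 g/mol = 19.90 g
% FeSO4·(NH4)2SO4·6H2O = 19.90 / 22.24 × 100 = 89.46 %

89.46 %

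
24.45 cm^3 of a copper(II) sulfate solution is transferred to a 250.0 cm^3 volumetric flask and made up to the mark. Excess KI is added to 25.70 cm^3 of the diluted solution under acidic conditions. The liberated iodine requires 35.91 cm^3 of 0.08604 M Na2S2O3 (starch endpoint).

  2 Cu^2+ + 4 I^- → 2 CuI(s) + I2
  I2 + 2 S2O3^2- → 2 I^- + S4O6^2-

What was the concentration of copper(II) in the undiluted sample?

n(S2O3^2-) = 0.03591 × 0.08604 = 3.090 × 10^-3 mol
n(I2) = n(S2O3^2-)/2 = 1.545 × 10^-3 mol
From the 2:1 ratio, n(Cu2+) in the aliquot = 2/1 × 1.545 × 10^-3 = 3.090 × 10^-3 mol
[Cu2+]_dilute = 3.090 × 10^-3 / 0.02570 = 0.1202 mol/L
[Cu2+]_original = 0.1202 × 250.0/24.45 = 1.229 mol/L

1.229 M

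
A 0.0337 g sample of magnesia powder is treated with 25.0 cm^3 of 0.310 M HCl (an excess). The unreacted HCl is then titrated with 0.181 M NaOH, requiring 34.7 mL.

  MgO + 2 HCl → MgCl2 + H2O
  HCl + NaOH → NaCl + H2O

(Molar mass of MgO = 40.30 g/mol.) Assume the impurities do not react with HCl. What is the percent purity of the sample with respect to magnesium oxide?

87.9 %

n(HCl) added = 0.0250 × 0.310 = 7.75 × 10^-3 mol
n(NaOH) used in back-titration = 0.0347 × 0.181 = 6.28 × 10^-3 mol
n(HCl) left over = 6.28 × 10^-3 mol (1:1 ratio)
n(HCl) consumed by analyte = 7.75 × 10^-3 − 6.28 × 10^-3 = 1.47 × 10^-3 mol
From the 1:2 ratio, n(MgO) = 1/2 × 1.47 × 10^-3 = 7.35 × 10^-4 mol
mass of MgO = 7.35 × 10^-4 × 40.30 = 0.0296 g
% MgO = 0.0296 / 0.0337 × 100 = 87.9 %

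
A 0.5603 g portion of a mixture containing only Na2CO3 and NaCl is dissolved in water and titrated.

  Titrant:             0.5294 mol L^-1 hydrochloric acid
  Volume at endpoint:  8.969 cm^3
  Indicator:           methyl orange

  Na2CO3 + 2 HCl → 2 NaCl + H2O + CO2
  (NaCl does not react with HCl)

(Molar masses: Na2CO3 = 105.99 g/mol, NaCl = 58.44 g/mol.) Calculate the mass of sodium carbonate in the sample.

0.2516 g

n(HCl) = 0.008969 × 0.5294 = 4.748 × 10^-3 mol
Let x = n(Na2CO3), y = n(NaCl).
Titrant: 2x = 4.748 × 10^-3;  mass: 105.99x + 58.44y = 0.5603
Solving, x = 2.374 × 10^-3 mol, y = 5.282 × 10^-3 mol
mass of Na2CO3 = 2.374 × 10^-3 × 105.99 = 0.2516 g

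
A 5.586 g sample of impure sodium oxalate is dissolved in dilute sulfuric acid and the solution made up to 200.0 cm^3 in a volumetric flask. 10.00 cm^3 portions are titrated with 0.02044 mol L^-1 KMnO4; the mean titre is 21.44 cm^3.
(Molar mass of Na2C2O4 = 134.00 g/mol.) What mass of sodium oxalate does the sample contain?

2 MnO4^- + 5 C2O4^2- + 16 H^+ → 2 Mn^2+ + 10 CO2 + 8 H2O
n(KMnO4) per titration = 0.02144 × 0.02044 = 4.382 × 10^-4 mol
From the 5:2 ratio, n(Na2C2O4) in each aliquot = 5/2 × 4.382 × 10^-4 = 1.096 × 10^-3 mol
n(Na2C2O4) in the whole flask = 1.096 × 10^-3 × 200.0/10.00 = 0.02191 mol
mass of Na2C2O4 = 0.02191 × 134.00 = 2.936 g

2.936 g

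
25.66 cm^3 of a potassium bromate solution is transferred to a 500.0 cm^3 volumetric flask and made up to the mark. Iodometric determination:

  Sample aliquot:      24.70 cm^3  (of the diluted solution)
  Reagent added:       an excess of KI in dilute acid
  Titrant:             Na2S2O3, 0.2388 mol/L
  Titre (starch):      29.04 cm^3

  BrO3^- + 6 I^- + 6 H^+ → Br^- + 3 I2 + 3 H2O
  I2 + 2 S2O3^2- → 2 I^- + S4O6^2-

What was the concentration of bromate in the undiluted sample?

0.9118 mol/L

n(S2O3^2-) = 0.02904 × 0.2388 = 6.935 × 10^-3 mol
n(I2) = n(S2O3^2-)/2 = 3.467 × 10^-3 mol
From the 1:3 ratio, n(BrO3^-) in the aliquot = 1/3 × 3.467 × 10^-3 = 1.156 × 10^-3 mol
[BrO3^-]_dilute = 1.156 × 10^-3 / 0.02470 = 0.04679 mol/L
[BrO3^-]_original = 0.04679 × 500.0/25.66 = 0.9118 mol/L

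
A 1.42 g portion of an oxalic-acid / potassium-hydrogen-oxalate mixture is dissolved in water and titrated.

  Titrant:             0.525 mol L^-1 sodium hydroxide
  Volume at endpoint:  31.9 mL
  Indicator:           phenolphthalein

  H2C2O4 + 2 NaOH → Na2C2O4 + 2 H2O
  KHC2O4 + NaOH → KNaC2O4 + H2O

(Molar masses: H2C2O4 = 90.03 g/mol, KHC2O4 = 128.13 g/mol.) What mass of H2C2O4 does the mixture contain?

0.393 g

n(NaOH) = 0.0319 × 0.525 = 0.0167 mol
Let x = n(H2C2O4), y = n(KHC2O4).
Titrant: 2x + 1y = 0.0167;  mass: 90.03x + 128.13y = 1.42
Solving, x = 4.37 × 10^-3 mol, y = 8.01 × 10^-3 mol
mass of H2C2O4 = 4.37 × 10^-3 × 90.03 = 0.393 g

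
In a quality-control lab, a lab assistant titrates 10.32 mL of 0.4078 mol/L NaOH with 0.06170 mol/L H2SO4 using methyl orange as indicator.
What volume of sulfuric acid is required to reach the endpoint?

2 NaOH + H2SO4 → Na2SO4 + 2 H2O
n(NaOH) = 0.01032 L × 0.4078 mol/L = 4.208 × 10^-3 mol
From the 1:2 stoichiometry, n(H2SO4) = 1/2 × 4.208 × 10^-3 = 2.104 × 10^-3 mol
V(H2SO4) = 2.104 × 10^-3 mol / 0.06170 mol/L = 0.03410 L = 34.10 mL

34.10 mL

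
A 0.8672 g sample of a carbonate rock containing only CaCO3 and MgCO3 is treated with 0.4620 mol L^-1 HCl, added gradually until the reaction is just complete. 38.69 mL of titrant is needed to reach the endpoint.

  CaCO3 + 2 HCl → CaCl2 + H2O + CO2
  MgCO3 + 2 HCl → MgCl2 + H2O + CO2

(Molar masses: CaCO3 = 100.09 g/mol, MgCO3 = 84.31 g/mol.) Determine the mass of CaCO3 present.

0.7211 g

n(HCl) = 0.03869 × 0.4620 = 0.01787 mol
Let x = n(CaCO3), y = n(MgCO3).
Titrant: 2x + 2y = 0.01787;  mass: 100.09x + 84.31y = 0.8672
Solving, x = 7.205 × 10^-3 mol, y = 1.733 × 10^-3 mol
mass of CaCO3 = 7.205 × 10^-3 × 100.09 = 0.7211 g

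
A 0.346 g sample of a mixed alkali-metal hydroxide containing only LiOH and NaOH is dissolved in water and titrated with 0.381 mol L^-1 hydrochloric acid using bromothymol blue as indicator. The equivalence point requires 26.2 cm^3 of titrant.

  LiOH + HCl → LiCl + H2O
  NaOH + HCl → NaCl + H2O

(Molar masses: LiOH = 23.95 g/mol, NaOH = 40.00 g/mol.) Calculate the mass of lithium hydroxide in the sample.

n(HCl) = 0.0262 × 0.381 = 9.98 × 10^-3 mol
Let x = n(LiOH), y = n(NaOH).
Titrant: 1x + 1y = 9.98 × 10^-3;  mass: 23.95x + 40.00y = 0.346
Solving, x = 3.32 × 10^-3 mol, y = 6.66 × 10^-3 mol
mass of LiOH = 3.32 × 10^-3 × 23.95 = 0.0795 g

0.0795 g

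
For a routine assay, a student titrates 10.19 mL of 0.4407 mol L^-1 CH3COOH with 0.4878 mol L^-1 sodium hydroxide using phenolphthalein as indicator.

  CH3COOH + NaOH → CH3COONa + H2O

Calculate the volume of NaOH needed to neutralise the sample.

9.206 mL

n(CH3COOH) = 0.01019 L × 0.4407 mol/L = 4.491 × 10^-3 mol
n(NaOH) = 4.491 × 10^-3 mol (1:1 stoichiometry)
V(NaOH) = 4.491 × 10^-3 mol / 0.4878 mol/L = 0.009206 L = 9.206 mL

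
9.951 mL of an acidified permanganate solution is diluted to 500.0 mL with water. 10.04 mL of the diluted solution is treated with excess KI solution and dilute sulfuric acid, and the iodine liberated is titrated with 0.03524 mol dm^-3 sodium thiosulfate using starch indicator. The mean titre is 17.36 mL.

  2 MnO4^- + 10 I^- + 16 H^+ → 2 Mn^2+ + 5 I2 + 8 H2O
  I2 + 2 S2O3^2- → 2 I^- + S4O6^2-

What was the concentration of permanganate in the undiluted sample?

n(S2O3^2-) = 0.01736 × 0.03524 = 6.118 × 10^-4 mol
n(I2) = n(S2O3^2-)/2 = 3.059 × 10^-4 mol
From the 2:5 ratio, n(MnO4^-) in the aliquot = 2/5 × 3.059 × 10^-4 = 1.224 × 10^-4 mol
[MnO4^-]_dilute = 1.224 × 10^-4 / 0.01004 = 0.01219 mol/L
[MnO4^-]_original = 0.01219 × 500.0/9.951 = 0.6123 mol/L

0.6123 mol/L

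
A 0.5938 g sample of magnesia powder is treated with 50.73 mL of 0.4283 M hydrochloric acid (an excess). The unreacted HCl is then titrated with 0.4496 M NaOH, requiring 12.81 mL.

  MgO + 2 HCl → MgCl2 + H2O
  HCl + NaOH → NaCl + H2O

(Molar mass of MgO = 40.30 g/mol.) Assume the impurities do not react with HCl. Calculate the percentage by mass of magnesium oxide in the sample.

54.19 %

n(HCl) added = 0.05073 × 0.4283 = 0.02173 mol
n(NaOH) used in back-titration = 0.01281 × 0.4496 = 5.759 × 10^-3 mol
n(HCl) left over = 5.759 × 10^-3 mol (1:1 ratio)
n(HCl) consumed by analyte = 0.02173 − 5.759 × 10^-3 = 0.01597 mol
From the 1:2 ratio, n(MgO) = 1/2 × 0.01597 = 7.984 × 10^-3 mol
mass of MgO = 7.984 × 10^-3 × 40.30 = 0.3218 g
% MgO = 0.3218 / 0.5938 × 100 = 54.19 %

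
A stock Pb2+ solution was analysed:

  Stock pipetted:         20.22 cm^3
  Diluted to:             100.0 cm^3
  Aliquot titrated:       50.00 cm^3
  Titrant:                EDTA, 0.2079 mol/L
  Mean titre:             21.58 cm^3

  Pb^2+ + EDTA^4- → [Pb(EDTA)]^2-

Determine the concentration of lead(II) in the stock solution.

0.4438 mol/L

n(EDTA) = 0.02158 × 0.2079 = 4.486 × 10^-3 mol
n(Pb2+) in the aliquot = 4.486 × 10^-3 mol (1:1 ratio)
[Pb2+]_dilute = 4.486 × 10^-3 / 0.05000 = 0.08973 mol/L
Dilution factor = 100.0 / 20.22 = 4.946
[Pb2+]_stock = 0.08973 × 4.946 = 0.4438 mol/L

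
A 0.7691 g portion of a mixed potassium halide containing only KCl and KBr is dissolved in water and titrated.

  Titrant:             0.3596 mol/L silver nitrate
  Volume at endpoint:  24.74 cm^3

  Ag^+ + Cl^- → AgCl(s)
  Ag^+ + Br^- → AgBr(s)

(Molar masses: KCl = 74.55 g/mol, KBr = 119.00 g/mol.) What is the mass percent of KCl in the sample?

n(AgNO3) = 0.02474 × 0.3596 = 8.897 × 10^-3 mol
Let x = n(KCl), y = n(KBr).
Titrant: 1x + 1y = 8.897 × 10^-3;  mass: 74.55x + 119.00y = 0.7691
Solving, x = 6.515 × 10^-3 mol, y = 2.382 × 10^-3 mol
mass of KCl = 6.515 × 10^-3 × 74.55 = 0.4857 g
% KCl = 0.4857 / 0.7691 × 100 = 63.15 %

63.15 %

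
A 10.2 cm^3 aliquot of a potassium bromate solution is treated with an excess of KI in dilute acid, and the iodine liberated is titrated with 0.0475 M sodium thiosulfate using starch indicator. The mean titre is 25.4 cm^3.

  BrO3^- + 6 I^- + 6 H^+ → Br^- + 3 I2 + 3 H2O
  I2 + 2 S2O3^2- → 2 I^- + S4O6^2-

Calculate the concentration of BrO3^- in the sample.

n(S2O3^2-) = 0.0254 × 0.0475 = 1.21 × 10^-3 mol
n(I2) = n(S2O3^2-)/2 = 6.03 × 10^-4 mol
From the 1:3 ratio, n(BrO3^-) in the aliquot = 1/3 × 6.03 × 10^-4 = 2.01 × 10^-4 mol
[BrO3^-] = 2.01 × 10^-4 / 0.0102 = 0.0197 mol/L

0.0197 M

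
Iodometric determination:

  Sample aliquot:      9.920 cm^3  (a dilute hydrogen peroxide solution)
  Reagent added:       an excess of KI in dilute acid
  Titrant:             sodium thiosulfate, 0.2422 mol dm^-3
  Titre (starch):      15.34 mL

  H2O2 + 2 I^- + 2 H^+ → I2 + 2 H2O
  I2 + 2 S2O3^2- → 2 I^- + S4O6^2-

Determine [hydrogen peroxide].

0.1873 mol/L

n(S2O3^2-) = 0.01534 × 0.2422 = 3.715 × 10^-3 mol
n(I2) = n(S2O3^2-)/2 = 1.858 × 10^-3 mol
n(H2O2) in the aliquot = 1.858 × 10^-3 mol (1:1 ratio)
[H2O2] = 1.858 × 10^-3 / 0.009920 = 0.1873 mol/L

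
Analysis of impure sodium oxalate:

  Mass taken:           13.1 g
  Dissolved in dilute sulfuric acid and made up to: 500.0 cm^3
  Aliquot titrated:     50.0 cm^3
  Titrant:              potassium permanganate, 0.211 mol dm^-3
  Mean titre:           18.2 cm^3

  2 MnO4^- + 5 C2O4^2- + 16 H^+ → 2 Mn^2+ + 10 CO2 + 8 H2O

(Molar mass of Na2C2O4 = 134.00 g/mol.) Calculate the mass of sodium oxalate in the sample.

12.9 g

n(KMnO4) per titration = 0.0182 × 0.211 = 3.84 × 10^-3 mol
From the 5:2 ratio, n(Na2C2O4) in each aliquot = 5/2 × 3.84 × 10^-3 = 9.60 × 10^-3 mol
n(Na2C2O4) in the whole flask = 9.60 × 10^-3 × 500.0/50.0 = 0.0960 mol
mass of Na2C2O4 = 0.0960 × 134.00 = 12.9 g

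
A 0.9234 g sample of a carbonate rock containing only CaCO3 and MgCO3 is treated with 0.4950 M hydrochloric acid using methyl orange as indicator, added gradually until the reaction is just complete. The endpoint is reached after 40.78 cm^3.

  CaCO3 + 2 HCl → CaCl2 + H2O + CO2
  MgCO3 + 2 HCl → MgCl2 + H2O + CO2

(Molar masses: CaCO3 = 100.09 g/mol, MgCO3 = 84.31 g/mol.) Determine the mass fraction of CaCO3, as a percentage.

49.77 %

n(HCl) = 0.04078 × 0.4950 = 0.02019 mol
Let x = n(CaCO3), y = n(MgCO3).
Titrant: 2x + 2y = 0.02019;  mass: 100.09x + 84.31y = 0.9234
Solving, x = 4.592 × 10^-3 mol, y = 5.501 × 10^-3 mol
mass of CaCO3 = 4.592 × 10^-3 × 100.09 = 0.4596 g
% CaCO3 = 0.4596 / 0.9234 × 100 = 49.77 %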